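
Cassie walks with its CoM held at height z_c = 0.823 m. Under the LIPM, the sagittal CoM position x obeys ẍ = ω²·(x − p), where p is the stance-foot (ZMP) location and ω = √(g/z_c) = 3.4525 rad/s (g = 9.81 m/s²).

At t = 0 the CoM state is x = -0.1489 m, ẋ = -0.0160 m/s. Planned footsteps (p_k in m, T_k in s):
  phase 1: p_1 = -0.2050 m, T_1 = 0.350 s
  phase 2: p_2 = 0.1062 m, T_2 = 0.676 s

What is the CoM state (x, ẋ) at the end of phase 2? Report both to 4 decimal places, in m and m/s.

x = -0.6245, ẋ = -2.4248

phase 1: p=-0.2050, T=0.350, ωT=1.208375, cosh=1.823361, sinh=1.524679; start (x,ẋ)=(-0.148900, -0.016000) → end (x,ẋ)=(-0.109775, 0.266134)
phase 2: p=0.1062, T=0.676, ωT=2.333890, cosh=5.207459, sinh=5.110541; start (x,ẋ)=(-0.109775, 0.266134) → end (x,ẋ)=(-0.624539, -2.424817)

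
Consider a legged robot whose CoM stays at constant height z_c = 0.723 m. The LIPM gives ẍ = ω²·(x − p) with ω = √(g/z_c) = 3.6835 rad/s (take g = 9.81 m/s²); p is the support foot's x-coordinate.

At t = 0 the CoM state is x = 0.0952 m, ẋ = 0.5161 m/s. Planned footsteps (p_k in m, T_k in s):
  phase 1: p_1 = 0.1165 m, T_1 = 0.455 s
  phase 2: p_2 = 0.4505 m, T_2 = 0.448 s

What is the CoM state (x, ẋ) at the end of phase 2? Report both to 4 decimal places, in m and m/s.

phase 1: p=0.1165, T=0.455, ωT=1.675992, cosh=2.765609, sinh=2.578487; start (x,ẋ)=(0.095200, 0.516100) → end (x,ẋ)=(0.418868, 1.225027)
phase 2: p=0.4505, T=0.448, ωT=1.650208, cosh=2.700036, sinh=2.508027; start (x,ẋ)=(0.418868, 1.225027) → end (x,ẋ)=(1.199190, 3.015388)

x = 1.1992, ẋ = 3.0154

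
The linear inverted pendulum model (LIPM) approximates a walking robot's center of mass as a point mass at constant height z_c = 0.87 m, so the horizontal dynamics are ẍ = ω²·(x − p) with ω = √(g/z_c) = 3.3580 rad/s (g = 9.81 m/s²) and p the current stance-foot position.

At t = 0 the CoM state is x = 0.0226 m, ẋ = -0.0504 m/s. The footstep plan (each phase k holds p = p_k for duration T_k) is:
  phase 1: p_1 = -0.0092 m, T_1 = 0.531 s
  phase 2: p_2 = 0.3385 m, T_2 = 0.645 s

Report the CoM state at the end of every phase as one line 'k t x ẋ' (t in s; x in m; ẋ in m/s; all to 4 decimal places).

phase 1: p=-0.0092, T=0.531, ωT=1.783098, cosh=3.058186, sinh=2.890070; start (x,ẋ)=(0.022600, -0.050400) → end (x,ẋ)=(0.044673, 0.154482)
phase 2: p=0.3385, T=0.645, ωT=2.165910, cosh=4.418591, sinh=4.303945; start (x,ẋ)=(0.044673, 0.154482) → end (x,ẋ)=(-0.761800, -3.563980)

1 0.5310 0.0447 0.1545
2 1.1760 -0.7618 -3.5640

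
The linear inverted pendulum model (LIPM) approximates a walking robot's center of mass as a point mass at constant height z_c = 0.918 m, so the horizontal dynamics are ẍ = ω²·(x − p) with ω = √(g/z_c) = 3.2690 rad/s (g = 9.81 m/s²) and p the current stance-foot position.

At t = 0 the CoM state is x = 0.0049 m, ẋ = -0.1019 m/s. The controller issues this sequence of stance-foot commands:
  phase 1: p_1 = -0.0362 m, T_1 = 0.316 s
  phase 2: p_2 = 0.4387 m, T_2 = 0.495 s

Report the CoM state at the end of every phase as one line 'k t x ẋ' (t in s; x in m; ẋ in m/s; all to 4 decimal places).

phase 1: p=-0.0362, T=0.316, ωT=1.033004, cosh=1.582715, sinh=1.226778; start (x,ẋ)=(0.004900, -0.101900) → end (x,ẋ)=(-0.009391, 0.003546)
phase 2: p=0.4387, T=0.495, ωT=1.618155, cosh=2.621020, sinh=2.422756; start (x,ẋ)=(-0.009391, 0.003546) → end (x,ẋ)=(-0.733127, -3.539582)

1 0.3160 -0.0094 0.0035
2 0.8110 -0.7331 -3.5396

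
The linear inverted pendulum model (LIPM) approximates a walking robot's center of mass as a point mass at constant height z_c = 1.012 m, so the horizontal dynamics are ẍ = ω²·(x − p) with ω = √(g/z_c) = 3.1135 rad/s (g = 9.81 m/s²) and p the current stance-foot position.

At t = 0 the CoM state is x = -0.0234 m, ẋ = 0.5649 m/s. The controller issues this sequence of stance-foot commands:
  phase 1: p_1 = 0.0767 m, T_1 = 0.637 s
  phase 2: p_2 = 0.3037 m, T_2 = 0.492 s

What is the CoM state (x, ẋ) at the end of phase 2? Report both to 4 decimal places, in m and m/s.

x = 1.1171, ẋ = 2.7115

phase 1: p=0.0767, T=0.637, ωT=1.983300, cosh=3.702147, sinh=3.564533; start (x,ẋ)=(-0.023400, 0.564900) → end (x,ẋ)=(0.352849, 0.980416)
phase 2: p=0.3037, T=0.492, ωT=1.531842, cosh=2.421414, sinh=2.205277; start (x,ẋ)=(0.352849, 0.980416) → end (x,ẋ)=(1.117133, 2.711453)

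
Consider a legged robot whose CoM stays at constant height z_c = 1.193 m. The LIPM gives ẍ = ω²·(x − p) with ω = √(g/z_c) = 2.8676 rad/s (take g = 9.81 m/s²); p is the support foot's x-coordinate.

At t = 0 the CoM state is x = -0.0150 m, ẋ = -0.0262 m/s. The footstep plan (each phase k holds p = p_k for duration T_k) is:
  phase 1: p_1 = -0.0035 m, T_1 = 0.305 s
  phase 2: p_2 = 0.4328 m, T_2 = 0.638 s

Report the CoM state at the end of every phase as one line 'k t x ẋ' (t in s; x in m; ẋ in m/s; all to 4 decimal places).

phase 1: p=-0.0035, T=0.305, ωT=0.874618, cosh=1.407490, sinh=0.990469; start (x,ẋ)=(-0.015000, -0.026200) → end (x,ẋ)=(-0.028736, -0.069539)
phase 2: p=0.4328, T=0.638, ωT=1.829529, cosh=3.195720, sinh=3.035230; start (x,ẋ)=(-0.028736, -0.069539) → end (x,ẋ)=(-1.115743, -4.239354)

1 0.3050 -0.0287 -0.0695
2 0.9430 -1.1157 -4.2394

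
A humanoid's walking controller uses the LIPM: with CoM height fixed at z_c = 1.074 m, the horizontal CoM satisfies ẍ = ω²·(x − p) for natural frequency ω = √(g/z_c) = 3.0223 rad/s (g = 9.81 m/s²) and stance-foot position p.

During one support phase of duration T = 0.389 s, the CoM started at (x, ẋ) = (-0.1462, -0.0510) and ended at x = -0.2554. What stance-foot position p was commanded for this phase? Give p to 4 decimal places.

ωT = 3.0223·0.389 = 1.175675; cosh(ωT) = 1.774470, sinh(ωT) = 1.465859
x(T) = p + (x₀−p)·cosh(ωT) + (ẋ₀/ω)·sinh(ωT) ⇒ p·(1 − cosh) = x(T) − x₀·cosh − (ẋ₀/ω)·sinh
numerator   = -0.2554 − (-0.1462)·1.774470 − (-0.0510/3.0223)·1.465859 = 0.028763
denominator = 1 − 1.774470 = -0.774470
p = 0.028763 / -0.774470 = -0.0371

p = -0.0371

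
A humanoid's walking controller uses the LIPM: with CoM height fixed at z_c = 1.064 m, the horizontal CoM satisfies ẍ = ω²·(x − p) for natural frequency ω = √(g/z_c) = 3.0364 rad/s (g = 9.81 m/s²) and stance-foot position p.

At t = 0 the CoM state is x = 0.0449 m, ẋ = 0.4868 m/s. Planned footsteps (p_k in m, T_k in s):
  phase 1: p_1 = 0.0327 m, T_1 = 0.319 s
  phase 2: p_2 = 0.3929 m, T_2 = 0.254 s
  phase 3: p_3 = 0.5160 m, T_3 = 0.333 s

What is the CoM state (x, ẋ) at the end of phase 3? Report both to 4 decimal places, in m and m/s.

x = 0.5696, ẋ = 0.5114

phase 1: p=0.0327, T=0.319, ωT=0.968612, cosh=1.506947, sinh=1.127337; start (x,ẋ)=(0.044900, 0.486800) → end (x,ẋ)=(0.231821, 0.775343)
phase 2: p=0.3929, T=0.254, ωT=0.771246, cosh=1.312447, sinh=0.850011; start (x,ẋ)=(0.231821, 0.775343) → end (x,ẋ)=(0.398542, 0.601857)
phase 3: p=0.5160, T=0.333, ωT=1.011121, cosh=1.556246, sinh=1.192435; start (x,ẋ)=(0.398542, 0.601857) → end (x,ẋ)=(0.569564, 0.511356)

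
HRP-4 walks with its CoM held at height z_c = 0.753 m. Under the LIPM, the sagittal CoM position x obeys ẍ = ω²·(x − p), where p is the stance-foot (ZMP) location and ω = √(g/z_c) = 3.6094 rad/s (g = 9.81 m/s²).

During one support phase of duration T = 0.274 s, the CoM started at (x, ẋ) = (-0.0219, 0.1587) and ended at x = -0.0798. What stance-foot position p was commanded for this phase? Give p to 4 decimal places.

p = 0.1833

ωT = 3.6094·0.274 = 0.988976; cosh(ωT) = 1.530218, sinh(ωT) = 1.158261
x(T) = p + (x₀−p)·cosh(ωT) + (ẋ₀/ω)·sinh(ωT) ⇒ p·(1 − cosh) = x(T) − x₀·cosh − (ẋ₀/ω)·sinh
numerator   = -0.0798 − (-0.0219)·1.530218 − (0.1587/3.6094)·1.158261 = -0.097215
denominator = 1 − 1.530218 = -0.530218
p = -0.097215 / -0.530218 = 0.1833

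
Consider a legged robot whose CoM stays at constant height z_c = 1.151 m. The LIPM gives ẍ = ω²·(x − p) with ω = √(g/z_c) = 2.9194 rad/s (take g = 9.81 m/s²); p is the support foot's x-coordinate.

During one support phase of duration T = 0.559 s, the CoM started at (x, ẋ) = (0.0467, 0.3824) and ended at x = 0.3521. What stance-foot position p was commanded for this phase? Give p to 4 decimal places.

p = 0.0568

ωT = 2.9194·0.559 = 1.631945; cosh(ωT) = 2.654679, sinh(ωT) = 2.459130
x(T) = p + (x₀−p)·cosh(ωT) + (ẋ₀/ω)·sinh(ωT) ⇒ p·(1 − cosh) = x(T) − x₀·cosh − (ẋ₀/ω)·sinh
numerator   = 0.3521 − (0.0467)·2.654679 − (0.3824/2.9194)·2.459130 = -0.093985
denominator = 1 − 2.654679 = -1.654679
p = -0.093985 / -1.654679 = 0.0568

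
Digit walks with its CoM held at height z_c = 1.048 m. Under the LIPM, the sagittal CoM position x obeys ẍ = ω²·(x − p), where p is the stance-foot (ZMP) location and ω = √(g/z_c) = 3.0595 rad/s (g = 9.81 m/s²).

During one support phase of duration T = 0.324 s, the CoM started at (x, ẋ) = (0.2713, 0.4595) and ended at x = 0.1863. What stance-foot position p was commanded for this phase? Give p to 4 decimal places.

p = 0.7582

ωT = 3.0595·0.324 = 0.991278; cosh(ωT) = 1.532889, sinh(ωT) = 1.161787
x(T) = p + (x₀−p)·cosh(ωT) + (ẋ₀/ω)·sinh(ωT) ⇒ p·(1 − cosh) = x(T) − x₀·cosh − (ẋ₀/ω)·sinh
numerator   = 0.1863 − (0.2713)·1.532889 − (0.4595/3.0595)·1.161787 = -0.404059
denominator = 1 − 1.532889 = -0.532889
p = -0.404059 / -0.532889 = 0.7582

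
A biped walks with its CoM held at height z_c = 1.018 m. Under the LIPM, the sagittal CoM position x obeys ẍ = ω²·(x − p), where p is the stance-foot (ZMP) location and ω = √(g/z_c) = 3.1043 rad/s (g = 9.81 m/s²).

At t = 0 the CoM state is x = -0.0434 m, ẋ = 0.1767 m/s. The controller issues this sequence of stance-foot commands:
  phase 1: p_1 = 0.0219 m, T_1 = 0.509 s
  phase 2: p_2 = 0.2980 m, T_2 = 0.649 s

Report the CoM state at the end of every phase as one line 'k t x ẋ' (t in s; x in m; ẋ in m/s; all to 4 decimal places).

phase 1: p=0.0219, T=0.509, ωT=1.580089, cosh=2.530672, sinh=2.324715; start (x,ẋ)=(-0.043400, 0.176700) → end (x,ẋ)=(-0.011028, -0.024075)
phase 2: p=0.2980, T=0.649, ωT=2.014691, cosh=3.815885, sinh=3.682523; start (x,ẋ)=(-0.011028, -0.024075) → end (x,ẋ)=(-0.909773, -3.624566)

1 0.5090 -0.0110 -0.0241
2 1.1580 -0.9098 -3.6246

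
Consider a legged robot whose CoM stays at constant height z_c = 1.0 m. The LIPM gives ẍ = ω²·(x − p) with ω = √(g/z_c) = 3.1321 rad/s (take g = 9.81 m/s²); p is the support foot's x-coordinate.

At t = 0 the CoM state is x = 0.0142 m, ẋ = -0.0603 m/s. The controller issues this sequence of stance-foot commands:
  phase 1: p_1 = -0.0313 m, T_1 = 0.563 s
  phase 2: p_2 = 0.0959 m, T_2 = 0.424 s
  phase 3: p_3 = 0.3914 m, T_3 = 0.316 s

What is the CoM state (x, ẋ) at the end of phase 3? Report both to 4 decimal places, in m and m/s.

x = 0.0646, ẋ = -0.6437

phase 1: p=-0.0313, T=0.563, ωT=1.763372, cosh=3.001769, sinh=2.830303; start (x,ẋ)=(0.014200, -0.060300) → end (x,ẋ)=(0.050791, 0.222341)
phase 2: p=0.0959, T=0.424, ωT=1.328010, cosh=2.019266, sinh=1.754262; start (x,ẋ)=(0.050791, 0.222341) → end (x,ẋ)=(0.129344, 0.201113)
phase 3: p=0.3914, T=0.316, ωT=0.989744, cosh=1.531108, sinh=1.159436; start (x,ẋ)=(0.129344, 0.201113) → end (x,ẋ)=(0.064611, -0.643724)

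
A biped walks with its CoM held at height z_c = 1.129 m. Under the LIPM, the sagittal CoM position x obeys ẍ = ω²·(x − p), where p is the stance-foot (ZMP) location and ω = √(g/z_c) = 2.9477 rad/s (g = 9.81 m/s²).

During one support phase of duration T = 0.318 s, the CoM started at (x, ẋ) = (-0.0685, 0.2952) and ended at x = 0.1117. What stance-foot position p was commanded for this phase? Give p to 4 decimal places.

p = -0.2208

ωT = 2.9477·0.318 = 0.937369; cosh(ωT) = 1.472456, sinh(ωT) = 1.080798
x(T) = p + (x₀−p)·cosh(ωT) + (ẋ₀/ω)·sinh(ωT) ⇒ p·(1 − cosh) = x(T) − x₀·cosh − (ẋ₀/ω)·sinh
numerator   = 0.1117 − (-0.0685)·1.472456 − (0.2952/2.9477)·1.080798 = 0.104326
denominator = 1 − 1.472456 = -0.472456
p = 0.104326 / -0.472456 = -0.2208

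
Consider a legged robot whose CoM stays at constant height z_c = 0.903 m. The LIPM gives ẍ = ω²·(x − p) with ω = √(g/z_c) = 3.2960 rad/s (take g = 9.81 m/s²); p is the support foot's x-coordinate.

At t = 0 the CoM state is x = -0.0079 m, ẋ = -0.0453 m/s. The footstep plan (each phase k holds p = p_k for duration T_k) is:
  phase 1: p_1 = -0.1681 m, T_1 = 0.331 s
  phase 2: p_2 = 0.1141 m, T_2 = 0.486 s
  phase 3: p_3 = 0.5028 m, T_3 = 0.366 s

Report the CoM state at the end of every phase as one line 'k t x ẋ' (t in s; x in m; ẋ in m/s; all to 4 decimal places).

phase 1: p=-0.1681, T=0.331, ωT=1.090976, cosh=1.656533, sinh=1.320645; start (x,ẋ)=(-0.007900, -0.045300) → end (x,ẋ)=(0.079126, 0.622285)
phase 2: p=0.1141, T=0.486, ωT=1.601856, cosh=2.581878, sinh=2.380356; start (x,ẋ)=(0.079126, 0.622285) → end (x,ẋ)=(0.473212, 1.332268)
phase 3: p=0.5028, T=0.366, ωT=1.206336, cosh=1.820256, sinh=1.520964; start (x,ẋ)=(0.473212, 1.332268) → end (x,ẋ)=(1.063728, 2.276743)

1 0.3310 0.0791 0.6223
2 0.8170 0.4732 1.3323
3 1.1830 1.0637 2.2767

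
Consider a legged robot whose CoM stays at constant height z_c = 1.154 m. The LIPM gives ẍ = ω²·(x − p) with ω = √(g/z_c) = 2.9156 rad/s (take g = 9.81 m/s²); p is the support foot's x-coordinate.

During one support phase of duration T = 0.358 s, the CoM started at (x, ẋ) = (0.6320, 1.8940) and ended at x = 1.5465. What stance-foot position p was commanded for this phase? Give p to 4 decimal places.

p = 0.4534

ωT = 2.9156·0.358 = 1.043785; cosh(ωT) = 1.596032, sinh(ωT) = 1.243913
x(T) = p + (x₀−p)·cosh(ωT) + (ẋ₀/ω)·sinh(ωT) ⇒ p·(1 − cosh) = x(T) − x₀·cosh − (ẋ₀/ω)·sinh
numerator   = 1.5465 − (0.6320)·1.596032 − (1.8940/2.9156)·1.243913 = -0.270250
denominator = 1 − 1.596032 = -0.596032
p = -0.270250 / -0.596032 = 0.4534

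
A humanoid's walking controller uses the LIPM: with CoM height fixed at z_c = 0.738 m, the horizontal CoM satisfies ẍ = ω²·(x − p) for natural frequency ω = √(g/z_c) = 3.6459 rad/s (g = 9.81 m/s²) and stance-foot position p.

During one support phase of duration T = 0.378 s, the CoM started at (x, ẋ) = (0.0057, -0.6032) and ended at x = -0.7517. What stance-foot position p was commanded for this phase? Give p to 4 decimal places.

p = 0.4112

ωT = 3.6459·0.378 = 1.378150; cosh(ωT) = 2.109800, sinh(ωT) = 1.857756
x(T) = p + (x₀−p)·cosh(ωT) + (ẋ₀/ω)·sinh(ωT) ⇒ p·(1 − cosh) = x(T) − x₀·cosh − (ẋ₀/ω)·sinh
numerator   = -0.7517 − (0.0057)·2.109800 − (-0.6032/3.6459)·1.857756 = -0.456367
denominator = 1 − 2.109800 = -1.109800
p = -0.456367 / -1.109800 = 0.4112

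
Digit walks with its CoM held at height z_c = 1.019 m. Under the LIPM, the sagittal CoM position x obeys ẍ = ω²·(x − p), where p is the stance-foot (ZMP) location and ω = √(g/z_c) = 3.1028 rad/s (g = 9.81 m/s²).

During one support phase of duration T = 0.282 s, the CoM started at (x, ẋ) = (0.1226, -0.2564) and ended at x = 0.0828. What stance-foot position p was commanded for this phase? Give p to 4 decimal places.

p = 0.0194

ωT = 3.1028·0.282 = 0.874990; cosh(ωT) = 1.407858, sinh(ωT) = 0.990992
x(T) = p + (x₀−p)·cosh(ωT) + (ẋ₀/ω)·sinh(ωT) ⇒ p·(1 − cosh) = x(T) − x₀·cosh − (ẋ₀/ω)·sinh
numerator   = 0.0828 − (0.1226)·1.407858 − (-0.2564/3.1028)·0.990992 = -0.007913
denominator = 1 − 1.407858 = -0.407858
p = -0.007913 / -0.407858 = 0.0194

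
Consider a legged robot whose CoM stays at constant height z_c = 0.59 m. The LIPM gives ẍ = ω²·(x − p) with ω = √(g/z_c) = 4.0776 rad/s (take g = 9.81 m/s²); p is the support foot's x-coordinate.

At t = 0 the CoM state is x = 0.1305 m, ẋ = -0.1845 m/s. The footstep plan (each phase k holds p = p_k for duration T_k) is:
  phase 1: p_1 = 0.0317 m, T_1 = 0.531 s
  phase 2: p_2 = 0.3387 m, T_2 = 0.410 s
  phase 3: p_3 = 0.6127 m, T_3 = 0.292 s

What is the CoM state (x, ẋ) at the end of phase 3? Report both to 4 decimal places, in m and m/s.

phase 1: p=0.0317, T=0.531, ωT=2.165206, cosh=4.415560, sinh=4.300834; start (x,ẋ)=(0.130500, -0.184500) → end (x,ẋ)=(0.273357, 0.917993)
phase 2: p=0.3387, T=0.410, ωT=1.671816, cosh=2.754864, sinh=2.566959; start (x,ẋ)=(0.273357, 0.917993) → end (x,ẋ)=(0.736589, 1.844994)
phase 3: p=0.6127, T=0.292, ωT=1.190659, cosh=1.796635, sinh=1.492614; start (x,ẋ)=(0.736589, 1.844994) → end (x,ẋ)=(1.510647, 4.068804)

x = 1.5106, ẋ = 4.0688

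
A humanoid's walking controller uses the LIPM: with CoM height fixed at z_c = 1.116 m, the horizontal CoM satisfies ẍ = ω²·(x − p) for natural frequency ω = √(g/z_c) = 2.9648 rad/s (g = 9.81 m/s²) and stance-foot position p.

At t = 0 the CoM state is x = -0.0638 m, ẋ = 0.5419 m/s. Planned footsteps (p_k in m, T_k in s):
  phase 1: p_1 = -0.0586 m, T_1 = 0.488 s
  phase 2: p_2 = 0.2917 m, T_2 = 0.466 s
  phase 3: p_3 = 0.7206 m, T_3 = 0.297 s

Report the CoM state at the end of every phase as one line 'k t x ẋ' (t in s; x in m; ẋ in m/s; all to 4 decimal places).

1 0.4880 0.2966 1.1842
2 0.9540 1.0470 2.5332
3 1.2510 2.0354 4.5471

phase 1: p=-0.0586, T=0.488, ωT=1.446822, cosh=2.242453, sinh=2.007136; start (x,ẋ)=(-0.063800, 0.541900) → end (x,ẋ)=(0.296599, 1.184241)
phase 2: p=0.2917, T=0.466, ωT=1.381597, cosh=2.116215, sinh=1.865038; start (x,ẋ)=(0.296599, 1.184241) → end (x,ẋ)=(1.047028, 2.533202)
phase 3: p=0.7206, T=0.297, ωT=0.880546, cosh=1.413386, sinh=0.998829; start (x,ẋ)=(1.047028, 2.533202) → end (x,ẋ)=(2.035394, 4.547052)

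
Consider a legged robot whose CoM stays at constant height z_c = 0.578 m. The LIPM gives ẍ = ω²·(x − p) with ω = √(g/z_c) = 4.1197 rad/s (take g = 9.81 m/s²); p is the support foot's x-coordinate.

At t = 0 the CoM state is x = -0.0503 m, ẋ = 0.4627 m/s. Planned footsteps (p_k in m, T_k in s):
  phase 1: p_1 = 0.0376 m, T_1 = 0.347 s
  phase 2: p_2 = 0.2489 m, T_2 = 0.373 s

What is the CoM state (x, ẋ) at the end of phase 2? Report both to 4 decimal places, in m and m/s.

phase 1: p=0.0376, T=0.347, ωT=1.429536, cosh=2.208090, sinh=1.968670; start (x,ẋ)=(-0.050300, 0.462700) → end (x,ẋ)=(0.064618, 0.308785)
phase 2: p=0.2489, T=0.373, ωT=1.536648, cosh=2.432041, sinh=2.216940; start (x,ẋ)=(0.064618, 0.308785) → end (x,ẋ)=(-0.033114, -0.932092)

x = -0.0331, ẋ = -0.9321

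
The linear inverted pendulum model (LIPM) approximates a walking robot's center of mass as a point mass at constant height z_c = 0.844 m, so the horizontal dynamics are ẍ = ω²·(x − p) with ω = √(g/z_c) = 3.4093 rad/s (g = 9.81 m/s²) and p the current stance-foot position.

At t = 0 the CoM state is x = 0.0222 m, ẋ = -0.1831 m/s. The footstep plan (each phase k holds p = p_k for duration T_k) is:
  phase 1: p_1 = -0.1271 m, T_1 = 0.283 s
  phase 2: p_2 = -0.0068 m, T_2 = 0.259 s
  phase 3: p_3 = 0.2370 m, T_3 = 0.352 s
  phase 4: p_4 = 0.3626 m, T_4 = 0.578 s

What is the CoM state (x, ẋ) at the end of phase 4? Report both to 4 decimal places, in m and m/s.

x = 0.7547, ẋ = 1.4340

phase 1: p=-0.1271, T=0.283, ωT=0.964832, cosh=1.502697, sinh=1.121650; start (x,ẋ)=(0.022200, -0.183100) → end (x,ẋ)=(0.037013, 0.295785)
phase 2: p=-0.0068, T=0.259, ωT=0.883009, cosh=1.415851, sinh=1.002314; start (x,ẋ)=(0.037013, 0.295785) → end (x,ẋ)=(0.142192, 0.568506)
phase 3: p=0.2370, T=0.352, ωT=1.200074, cosh=1.810767, sinh=1.509595; start (x,ẋ)=(0.142192, 0.568506) → end (x,ẋ)=(0.317052, 0.541488)
phase 4: p=0.3626, T=0.578, ωT=1.970575, cosh=3.657090, sinh=3.517714; start (x,ẋ)=(0.317052, 0.541488) → end (x,ẋ)=(0.754736, 1.434022)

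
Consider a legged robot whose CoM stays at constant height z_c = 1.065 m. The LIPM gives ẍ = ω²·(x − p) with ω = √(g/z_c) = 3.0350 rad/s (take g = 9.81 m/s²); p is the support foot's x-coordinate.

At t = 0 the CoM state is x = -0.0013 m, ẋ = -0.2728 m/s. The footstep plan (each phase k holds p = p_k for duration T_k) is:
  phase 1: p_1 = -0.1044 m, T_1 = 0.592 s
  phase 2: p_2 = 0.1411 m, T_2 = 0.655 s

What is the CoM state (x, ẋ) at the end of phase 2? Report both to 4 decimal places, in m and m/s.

x = -0.4788, ẋ = -1.7926

phase 1: p=-0.1044, T=0.592, ωT=1.796720, cosh=3.097840, sinh=2.931998; start (x,ẋ)=(-0.001300, -0.272800) → end (x,ẋ)=(-0.048554, 0.072356)
phase 2: p=0.1411, T=0.655, ωT=1.987925, cosh=3.718675, sinh=3.581695; start (x,ẋ)=(-0.048554, 0.072356) → end (x,ẋ)=(-0.478773, -1.792558)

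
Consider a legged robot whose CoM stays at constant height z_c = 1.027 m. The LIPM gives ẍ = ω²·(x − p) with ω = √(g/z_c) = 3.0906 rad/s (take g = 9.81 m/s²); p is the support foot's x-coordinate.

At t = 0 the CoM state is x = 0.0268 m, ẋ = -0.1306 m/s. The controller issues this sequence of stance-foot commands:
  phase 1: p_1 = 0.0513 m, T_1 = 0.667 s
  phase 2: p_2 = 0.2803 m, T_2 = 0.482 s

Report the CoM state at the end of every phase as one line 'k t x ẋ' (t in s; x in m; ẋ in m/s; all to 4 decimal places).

phase 1: p=0.0513, T=0.667, ωT=2.061430, cosh=3.992235, sinh=3.864964; start (x,ẋ)=(0.026800, -0.130600) → end (x,ẋ)=(-0.209832, -0.814040)
phase 2: p=0.2803, T=0.482, ωT=1.489669, cosh=2.330538, sinh=2.105090; start (x,ẋ)=(-0.209832, -0.814040) → end (x,ẋ)=(-1.416436, -5.085947)

1 0.6670 -0.2098 -0.8140
2 1.1490 -1.4164 -5.0859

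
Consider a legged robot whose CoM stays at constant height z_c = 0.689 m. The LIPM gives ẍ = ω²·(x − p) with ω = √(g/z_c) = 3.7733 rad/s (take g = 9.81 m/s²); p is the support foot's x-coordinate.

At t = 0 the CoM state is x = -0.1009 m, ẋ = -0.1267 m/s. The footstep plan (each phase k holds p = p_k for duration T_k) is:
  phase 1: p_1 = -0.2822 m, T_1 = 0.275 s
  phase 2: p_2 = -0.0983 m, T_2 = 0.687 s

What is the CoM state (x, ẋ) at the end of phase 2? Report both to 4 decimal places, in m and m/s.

x = 1.4545, ẋ = 5.8896

phase 1: p=-0.2822, T=0.275, ωT=1.037658, cosh=1.588440, sinh=1.234157; start (x,ẋ)=(-0.100900, -0.126700) → end (x,ẋ)=(-0.035656, 0.643030)
phase 2: p=-0.0983, T=0.687, ωT=2.592257, cosh=6.717372, sinh=6.642521; start (x,ẋ)=(-0.035656, 0.643030) → end (x,ẋ)=(1.454492, 5.889590)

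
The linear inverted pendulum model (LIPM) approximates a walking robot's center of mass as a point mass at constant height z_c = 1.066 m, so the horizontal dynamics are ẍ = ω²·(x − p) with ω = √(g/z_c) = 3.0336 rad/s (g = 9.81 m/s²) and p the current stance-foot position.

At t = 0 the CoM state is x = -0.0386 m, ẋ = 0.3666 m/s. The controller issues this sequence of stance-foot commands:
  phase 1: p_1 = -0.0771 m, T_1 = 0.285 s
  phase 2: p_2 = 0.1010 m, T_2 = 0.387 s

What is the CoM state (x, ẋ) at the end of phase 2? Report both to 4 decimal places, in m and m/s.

phase 1: p=-0.0771, T=0.285, ωT=0.864576, cosh=1.397615, sinh=0.976385; start (x,ẋ)=(-0.038600, 0.366600) → end (x,ẋ)=(0.094701, 0.626401)
phase 2: p=0.1010, T=0.387, ωT=1.174003, cosh=1.772022, sinh=1.462895; start (x,ẋ)=(0.094701, 0.626401) → end (x,ẋ)=(0.391908, 1.082042)

x = 0.3919, ẋ = 1.0820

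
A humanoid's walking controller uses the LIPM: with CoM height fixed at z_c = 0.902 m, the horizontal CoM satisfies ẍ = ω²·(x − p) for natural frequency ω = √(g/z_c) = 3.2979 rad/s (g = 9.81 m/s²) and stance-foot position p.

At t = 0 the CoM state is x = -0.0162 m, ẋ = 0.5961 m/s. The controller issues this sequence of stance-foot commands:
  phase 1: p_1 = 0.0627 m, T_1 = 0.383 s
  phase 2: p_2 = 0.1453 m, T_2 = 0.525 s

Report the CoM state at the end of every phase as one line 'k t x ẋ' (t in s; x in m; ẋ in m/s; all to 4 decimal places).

1 0.3830 0.2061 0.7150
2 0.9080 0.9155 2.6310

phase 1: p=0.0627, T=0.383, ωT=1.263096, cosh=1.909565, sinh=1.626787; start (x,ẋ)=(-0.016200, 0.596100) → end (x,ẋ)=(0.206079, 0.714994)
phase 2: p=0.1453, T=0.525, ωT=1.731397, cosh=2.912790, sinh=2.735753; start (x,ẋ)=(0.206079, 0.714994) → end (x,ẋ)=(0.915457, 2.630995)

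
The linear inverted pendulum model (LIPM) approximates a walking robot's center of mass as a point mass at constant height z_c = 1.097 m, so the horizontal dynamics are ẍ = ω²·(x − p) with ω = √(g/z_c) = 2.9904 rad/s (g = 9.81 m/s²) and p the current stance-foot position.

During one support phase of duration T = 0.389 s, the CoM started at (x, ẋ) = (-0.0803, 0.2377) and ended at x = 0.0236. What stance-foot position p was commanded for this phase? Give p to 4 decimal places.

ωT = 2.9904·0.389 = 1.163266; cosh(ωT) = 1.756416, sinh(ωT) = 1.443952
x(T) = p + (x₀−p)·cosh(ωT) + (ẋ₀/ω)·sinh(ωT) ⇒ p·(1 − cosh) = x(T) − x₀·cosh − (ẋ₀/ω)·sinh
numerator   = 0.0236 − (-0.0803)·1.756416 − (0.2377/2.9904)·1.443952 = 0.049864
denominator = 1 − 1.756416 = -0.756416
p = 0.049864 / -0.756416 = -0.0659

p = -0.0659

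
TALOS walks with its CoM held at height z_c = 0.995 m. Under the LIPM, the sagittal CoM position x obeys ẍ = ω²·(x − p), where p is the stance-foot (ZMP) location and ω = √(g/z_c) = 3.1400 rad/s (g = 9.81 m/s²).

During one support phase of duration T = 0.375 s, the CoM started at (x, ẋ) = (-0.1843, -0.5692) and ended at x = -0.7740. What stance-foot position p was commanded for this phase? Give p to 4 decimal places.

p = 0.2318

ωT = 3.1400·0.375 = 1.177500; cosh(ωT) = 1.777148, sinh(ωT) = 1.469100
x(T) = p + (x₀−p)·cosh(ωT) + (ẋ₀/ω)·sinh(ωT) ⇒ p·(1 − cosh) = x(T) − x₀·cosh − (ẋ₀/ω)·sinh
numerator   = -0.7740 − (-0.1843)·1.777148 − (-0.5692/3.1400)·1.469100 = -0.180162
denominator = 1 − 1.777148 = -0.777148
p = -0.180162 / -0.777148 = 0.2318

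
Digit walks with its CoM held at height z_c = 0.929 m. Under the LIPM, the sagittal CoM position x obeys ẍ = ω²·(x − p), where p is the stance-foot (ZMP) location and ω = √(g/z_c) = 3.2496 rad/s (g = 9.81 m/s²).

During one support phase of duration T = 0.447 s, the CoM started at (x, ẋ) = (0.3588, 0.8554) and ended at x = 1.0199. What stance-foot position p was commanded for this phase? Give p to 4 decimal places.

ωT = 3.2496·0.447 = 1.452571; cosh(ωT) = 2.254029, sinh(ωT) = 2.020061
x(T) = p + (x₀−p)·cosh(ωT) + (ẋ₀/ω)·sinh(ωT) ⇒ p·(1 − cosh) = x(T) − x₀·cosh − (ẋ₀/ω)·sinh
numerator   = 1.0199 − (0.3588)·2.254029 − (0.8554/3.2496)·2.020061 = -0.320591
denominator = 1 − 2.254029 = -1.254029
p = -0.320591 / -1.254029 = 0.2556

p = 0.2556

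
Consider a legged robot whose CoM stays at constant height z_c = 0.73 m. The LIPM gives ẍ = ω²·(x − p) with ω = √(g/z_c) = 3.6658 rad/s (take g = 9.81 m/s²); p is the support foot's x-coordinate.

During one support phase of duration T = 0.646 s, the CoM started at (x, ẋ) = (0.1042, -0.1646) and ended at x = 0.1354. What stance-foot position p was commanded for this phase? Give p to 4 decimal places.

ωT = 3.6658·0.646 = 2.368107; cosh(ωT) = 5.385409, sinh(ωT) = 5.291751
x(T) = p + (x₀−p)·cosh(ωT) + (ẋ₀/ω)·sinh(ωT) ⇒ p·(1 − cosh) = x(T) − x₀·cosh − (ẋ₀/ω)·sinh
numerator   = 0.1354 − (0.1042)·5.385409 − (-0.1646/3.6658)·5.291751 = -0.188152
denominator = 1 − 5.385409 = -4.385409
p = -0.188152 / -4.385409 = 0.0429

p = 0.0429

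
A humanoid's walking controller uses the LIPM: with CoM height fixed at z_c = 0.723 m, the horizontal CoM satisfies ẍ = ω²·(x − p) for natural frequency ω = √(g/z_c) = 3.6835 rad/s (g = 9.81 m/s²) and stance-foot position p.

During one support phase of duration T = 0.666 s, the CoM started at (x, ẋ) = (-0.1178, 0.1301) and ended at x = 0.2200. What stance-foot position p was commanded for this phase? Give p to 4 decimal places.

ωT = 3.6835·0.666 = 2.453211; cosh(ωT) = 5.855817, sinh(ωT) = 5.769800
x(T) = p + (x₀−p)·cosh(ωT) + (ẋ₀/ω)·sinh(ωT) ⇒ p·(1 − cosh) = x(T) − x₀·cosh − (ẋ₀/ω)·sinh
numerator   = 0.2200 − (-0.1178)·5.855817 − (0.1301/3.6835)·5.769800 = 0.706028
denominator = 1 − 5.855817 = -4.855817
p = 0.706028 / -4.855817 = -0.1454

p = -0.1454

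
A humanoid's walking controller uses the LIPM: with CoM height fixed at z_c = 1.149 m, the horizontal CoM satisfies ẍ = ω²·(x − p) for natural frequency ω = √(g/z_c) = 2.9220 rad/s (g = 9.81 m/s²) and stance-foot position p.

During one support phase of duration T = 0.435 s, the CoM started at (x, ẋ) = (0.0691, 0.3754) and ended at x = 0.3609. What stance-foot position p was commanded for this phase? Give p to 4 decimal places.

p = -0.0185

ωT = 2.9220·0.435 = 1.271070; cosh(ωT) = 1.922598, sinh(ωT) = 1.642067
x(T) = p + (x₀−p)·cosh(ωT) + (ẋ₀/ω)·sinh(ωT) ⇒ p·(1 − cosh) = x(T) − x₀·cosh − (ẋ₀/ω)·sinh
numerator   = 0.3609 − (0.0691)·1.922598 − (0.3754/2.9220)·1.642067 = 0.017086
denominator = 1 − 1.922598 = -0.922598
p = 0.017086 / -0.922598 = -0.0185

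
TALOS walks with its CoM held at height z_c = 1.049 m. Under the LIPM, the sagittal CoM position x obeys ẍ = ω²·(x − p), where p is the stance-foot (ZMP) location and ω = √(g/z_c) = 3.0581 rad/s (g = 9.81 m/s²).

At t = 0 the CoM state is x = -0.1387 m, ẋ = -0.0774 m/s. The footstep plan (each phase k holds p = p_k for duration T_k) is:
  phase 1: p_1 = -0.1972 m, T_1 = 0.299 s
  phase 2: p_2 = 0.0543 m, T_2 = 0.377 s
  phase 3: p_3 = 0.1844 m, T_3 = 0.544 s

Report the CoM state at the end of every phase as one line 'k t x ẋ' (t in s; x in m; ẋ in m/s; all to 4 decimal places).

phase 1: p=-0.1972, T=0.299, ωT=0.914372, cosh=1.447988, sinh=1.047220; start (x,ẋ)=(-0.138700, -0.077400) → end (x,ẋ)=(-0.138998, 0.075272)
phase 2: p=0.0543, T=0.377, ωT=1.152904, cosh=1.741548, sinh=1.425829; start (x,ẋ)=(-0.138998, 0.075272) → end (x,ẋ)=(-0.247242, -0.711751)
phase 3: p=0.1844, T=0.544, ωT=1.663606, cosh=2.733883, sinh=2.544429; start (x,ẋ)=(-0.247242, -0.711751) → end (x,ẋ)=(-1.587856, -5.304500)

1 0.2990 -0.1390 0.0753
2 0.6760 -0.2472 -0.7118
3 1.2200 -1.5879 -5.3045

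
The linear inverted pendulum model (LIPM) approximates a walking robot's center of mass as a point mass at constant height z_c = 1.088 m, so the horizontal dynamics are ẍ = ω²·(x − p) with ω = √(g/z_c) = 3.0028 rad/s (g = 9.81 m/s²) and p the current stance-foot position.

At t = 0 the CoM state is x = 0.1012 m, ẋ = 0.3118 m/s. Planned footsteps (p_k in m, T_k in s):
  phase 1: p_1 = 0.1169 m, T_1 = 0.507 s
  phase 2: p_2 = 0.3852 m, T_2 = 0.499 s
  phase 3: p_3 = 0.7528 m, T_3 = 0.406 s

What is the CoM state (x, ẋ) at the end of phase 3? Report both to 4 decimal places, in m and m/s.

phase 1: p=0.1169, T=0.507, ωT=1.522420, cosh=2.400742, sinh=2.182559; start (x,ẋ)=(0.101200, 0.311800) → end (x,ẋ)=(0.305837, 0.645657)
phase 2: p=0.3852, T=0.499, ωT=1.498397, cosh=2.349000, sinh=2.125512; start (x,ẋ)=(0.305837, 0.645657) → end (x,ẋ)=(0.655801, 1.010118)
phase 3: p=0.7528, T=0.406, ωT=1.219137, cosh=1.839875, sinh=1.544390; start (x,ẋ)=(0.655801, 1.010118) → end (x,ẋ)=(1.093855, 1.408660)

x = 1.0939, ẋ = 1.4087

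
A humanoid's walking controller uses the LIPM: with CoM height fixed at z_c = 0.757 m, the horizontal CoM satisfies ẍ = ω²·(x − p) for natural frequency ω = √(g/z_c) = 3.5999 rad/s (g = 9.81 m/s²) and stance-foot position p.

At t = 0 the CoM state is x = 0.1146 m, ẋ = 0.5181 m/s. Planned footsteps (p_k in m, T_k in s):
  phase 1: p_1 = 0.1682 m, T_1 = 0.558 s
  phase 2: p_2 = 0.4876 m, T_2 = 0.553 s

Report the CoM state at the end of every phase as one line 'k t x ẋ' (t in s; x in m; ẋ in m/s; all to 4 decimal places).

phase 1: p=0.1682, T=0.558, ωT=2.008744, cosh=3.794054, sinh=3.659897; start (x,ẋ)=(0.114600, 0.518100) → end (x,ẋ)=(0.491574, 1.259505)
phase 2: p=0.4876, T=0.553, ωT=1.990745, cosh=3.728789, sinh=3.592195; start (x,ẋ)=(0.491574, 1.259505) → end (x,ẋ)=(1.759226, 4.747812)

1 0.5580 0.4916 1.2595
2 1.1110 1.7592 4.7478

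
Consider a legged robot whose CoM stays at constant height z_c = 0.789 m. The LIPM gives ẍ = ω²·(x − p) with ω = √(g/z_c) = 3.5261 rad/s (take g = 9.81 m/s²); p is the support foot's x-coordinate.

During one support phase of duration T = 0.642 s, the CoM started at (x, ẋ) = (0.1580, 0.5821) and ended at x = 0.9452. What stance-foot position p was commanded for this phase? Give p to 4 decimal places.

p = 0.1575

ωT = 3.5261·0.642 = 2.263756; cosh(ωT) = 4.861556, sinh(ωT) = 4.757597
x(T) = p + (x₀−p)·cosh(ωT) + (ẋ₀/ω)·sinh(ωT) ⇒ p·(1 − cosh) = x(T) − x₀·cosh − (ẋ₀/ω)·sinh
numerator   = 0.9452 − (0.1580)·4.861556 − (0.5821/3.5261)·4.757597 = -0.608325
denominator = 1 − 4.861556 = -3.861556
p = -0.608325 / -3.861556 = 0.1575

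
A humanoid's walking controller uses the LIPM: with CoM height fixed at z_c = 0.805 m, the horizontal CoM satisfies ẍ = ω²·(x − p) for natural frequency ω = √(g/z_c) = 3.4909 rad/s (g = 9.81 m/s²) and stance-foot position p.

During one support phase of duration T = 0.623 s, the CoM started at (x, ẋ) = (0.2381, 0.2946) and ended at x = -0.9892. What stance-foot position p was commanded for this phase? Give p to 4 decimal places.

ωT = 3.4909·0.623 = 2.174831; cosh(ωT) = 4.457161, sinh(ωT) = 4.343534
x(T) = p + (x₀−p)·cosh(ωT) + (ẋ₀/ω)·sinh(ωT) ⇒ p·(1 − cosh) = x(T) − x₀·cosh − (ẋ₀/ω)·sinh
numerator   = -0.9892 − (0.2381)·4.457161 − (0.2946/3.4909)·4.343534 = -2.417005
denominator = 1 − 4.457161 = -3.457161
p = -2.417005 / -3.457161 = 0.6991

p = 0.6991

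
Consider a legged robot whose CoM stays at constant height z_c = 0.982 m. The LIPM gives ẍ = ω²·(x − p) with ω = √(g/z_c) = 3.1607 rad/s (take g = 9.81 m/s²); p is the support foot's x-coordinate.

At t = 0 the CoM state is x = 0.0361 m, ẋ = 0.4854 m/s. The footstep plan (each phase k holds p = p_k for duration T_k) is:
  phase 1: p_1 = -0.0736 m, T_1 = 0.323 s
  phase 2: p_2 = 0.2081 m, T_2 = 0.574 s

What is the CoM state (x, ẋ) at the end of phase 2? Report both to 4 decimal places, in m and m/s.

x = 1.5617, ẋ = 4.4316

phase 1: p=-0.0736, T=0.323, ωT=1.020906, cosh=1.567989, sinh=1.207720; start (x,ẋ)=(0.036100, 0.485400) → end (x,ẋ)=(0.283882, 1.179853)
phase 2: p=0.2081, T=0.574, ωT=1.814242, cosh=3.149692, sinh=2.986730; start (x,ẋ)=(0.283882, 1.179853) → end (x,ẋ)=(1.561703, 4.431569)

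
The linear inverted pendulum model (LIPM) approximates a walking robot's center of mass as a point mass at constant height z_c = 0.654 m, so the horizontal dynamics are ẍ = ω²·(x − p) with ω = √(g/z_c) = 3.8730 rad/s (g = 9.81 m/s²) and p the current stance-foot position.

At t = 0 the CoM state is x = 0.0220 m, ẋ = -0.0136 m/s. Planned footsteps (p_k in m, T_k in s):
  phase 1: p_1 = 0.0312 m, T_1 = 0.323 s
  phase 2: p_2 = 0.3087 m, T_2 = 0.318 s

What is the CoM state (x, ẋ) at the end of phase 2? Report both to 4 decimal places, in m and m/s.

phase 1: p=0.0312, T=0.323, ωT=1.250979, cosh=1.889993, sinh=1.603769; start (x,ẋ)=(0.022000, -0.013600) → end (x,ẋ)=(0.008180, -0.082849)
phase 2: p=0.3087, T=0.318, ωT=1.231614, cosh=1.859289, sinh=1.567467; start (x,ẋ)=(0.008180, -0.082849) → end (x,ẋ)=(-0.283583, -1.978434)

x = -0.2836, ẋ = -1.9784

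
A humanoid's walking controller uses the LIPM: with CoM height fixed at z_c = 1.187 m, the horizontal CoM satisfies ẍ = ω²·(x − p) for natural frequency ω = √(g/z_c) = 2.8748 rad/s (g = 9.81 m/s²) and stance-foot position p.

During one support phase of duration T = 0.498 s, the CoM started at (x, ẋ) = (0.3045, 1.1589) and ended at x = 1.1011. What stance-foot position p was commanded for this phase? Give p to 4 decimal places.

ωT = 2.8748·0.498 = 1.431650; cosh(ωT) = 2.212258, sinh(ωT) = 1.973344
x(T) = p + (x₀−p)·cosh(ωT) + (ẋ₀/ω)·sinh(ωT) ⇒ p·(1 − cosh) = x(T) − x₀·cosh − (ẋ₀/ω)·sinh
numerator   = 1.1011 − (0.3045)·2.212258 − (1.1589/2.8748)·1.973344 = -0.368034
denominator = 1 − 2.212258 = -1.212258
p = -0.368034 / -1.212258 = 0.3036

p = 0.3036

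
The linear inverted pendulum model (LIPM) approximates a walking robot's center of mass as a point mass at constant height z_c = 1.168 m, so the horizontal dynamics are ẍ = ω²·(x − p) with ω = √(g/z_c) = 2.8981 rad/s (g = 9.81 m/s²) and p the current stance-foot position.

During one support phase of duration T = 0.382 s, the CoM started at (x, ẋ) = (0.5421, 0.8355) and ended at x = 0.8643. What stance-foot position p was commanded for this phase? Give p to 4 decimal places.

p = 0.6398

ωT = 2.8981·0.382 = 1.107074; cosh(ωT) = 1.678009, sinh(ωT) = 1.347484
x(T) = p + (x₀−p)·cosh(ωT) + (ẋ₀/ω)·sinh(ωT) ⇒ p·(1 − cosh) = x(T) − x₀·cosh − (ẋ₀/ω)·sinh
numerator   = 0.8643 − (0.5421)·1.678009 − (0.8355/2.8981)·1.347484 = -0.433818
denominator = 1 − 1.678009 = -0.678009
p = -0.433818 / -0.678009 = 0.6398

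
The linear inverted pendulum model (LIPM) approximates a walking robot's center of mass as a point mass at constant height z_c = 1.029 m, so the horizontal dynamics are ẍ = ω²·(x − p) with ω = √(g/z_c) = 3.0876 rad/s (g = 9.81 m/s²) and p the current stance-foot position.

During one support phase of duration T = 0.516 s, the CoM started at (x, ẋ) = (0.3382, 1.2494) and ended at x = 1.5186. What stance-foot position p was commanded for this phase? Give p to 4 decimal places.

ωT = 3.0876·0.516 = 1.593202; cosh(ωT) = 2.561374, sinh(ωT) = 2.358100
x(T) = p + (x₀−p)·cosh(ωT) + (ẋ₀/ω)·sinh(ωT) ⇒ p·(1 − cosh) = x(T) − x₀·cosh − (ẋ₀/ω)·sinh
numerator   = 1.5186 − (0.3382)·2.561374 − (1.2494/3.0876)·2.358100 = -0.301864
denominator = 1 − 2.561374 = -1.561374
p = -0.301864 / -1.561374 = 0.1933

p = 0.1933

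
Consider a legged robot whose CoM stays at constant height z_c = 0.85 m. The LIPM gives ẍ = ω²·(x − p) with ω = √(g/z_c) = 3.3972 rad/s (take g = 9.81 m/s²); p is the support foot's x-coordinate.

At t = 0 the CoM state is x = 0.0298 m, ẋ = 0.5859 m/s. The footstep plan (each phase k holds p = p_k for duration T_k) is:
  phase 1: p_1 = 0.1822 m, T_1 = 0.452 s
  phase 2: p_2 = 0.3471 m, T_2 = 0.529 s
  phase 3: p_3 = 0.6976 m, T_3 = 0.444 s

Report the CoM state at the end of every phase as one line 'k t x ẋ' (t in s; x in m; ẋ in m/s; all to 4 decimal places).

1 0.4520 0.1938 0.2771
2 0.9810 0.1113 -0.6687
3 1.4250 -1.1151 -5.8653

phase 1: p=0.1822, T=0.452, ωT=1.535534, cosh=2.429574, sinh=2.214233; start (x,ẋ)=(0.029800, 0.585900) → end (x,ẋ)=(0.193812, 0.277105)
phase 2: p=0.3471, T=0.529, ωT=1.797119, cosh=3.099009, sinh=2.933233; start (x,ẋ)=(0.193812, 0.277105) → end (x,ẋ)=(0.111319, -0.668731)
phase 3: p=0.6976, T=0.444, ωT=1.508357, cosh=2.370286, sinh=2.149013; start (x,ẋ)=(0.111319, -0.668731) → end (x,ẋ)=(-1.115082, -5.865304)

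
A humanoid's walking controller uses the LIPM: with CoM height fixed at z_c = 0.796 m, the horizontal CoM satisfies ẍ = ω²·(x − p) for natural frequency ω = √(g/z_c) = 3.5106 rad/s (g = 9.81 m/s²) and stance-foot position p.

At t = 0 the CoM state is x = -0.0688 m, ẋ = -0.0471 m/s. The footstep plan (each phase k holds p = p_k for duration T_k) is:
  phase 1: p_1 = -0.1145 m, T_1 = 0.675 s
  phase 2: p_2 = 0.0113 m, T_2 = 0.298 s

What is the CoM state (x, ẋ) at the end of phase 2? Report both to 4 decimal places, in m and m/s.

phase 1: p=-0.1145, T=0.675, ωT=2.369655, cosh=5.393608, sinh=5.300095; start (x,ẋ)=(-0.068800, -0.047100) → end (x,ẋ)=(0.060879, 0.596279)
phase 2: p=0.0113, T=0.298, ωT=1.046159, cosh=1.598990, sinh=1.247705; start (x,ẋ)=(0.060879, 0.596279) → end (x,ẋ)=(0.302500, 1.170610)

x = 0.3025, ẋ = 1.1706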